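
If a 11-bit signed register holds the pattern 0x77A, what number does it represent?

pattern = 11101111010 (MSB is 1 ⇒ negative)
Invert: 00010000101, add 1 → 00010000110 = 134, so the value is -134.
(Equivalently: 1914 - 2^11 = 1914 - 2048 = -134.)

-134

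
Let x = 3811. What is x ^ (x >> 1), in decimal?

2450

x = 111011100011 = 3811
x>>1 = 011101110001
XOR  = 100110010010 = 2450
(x ^ (x >> 1) gives the standard binary-reflected Gray code of x.)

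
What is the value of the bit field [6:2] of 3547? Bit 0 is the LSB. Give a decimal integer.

22

v = 0110111011011
Shift right by 2: 01101110110
Mask low 5 bits: 10110 = 22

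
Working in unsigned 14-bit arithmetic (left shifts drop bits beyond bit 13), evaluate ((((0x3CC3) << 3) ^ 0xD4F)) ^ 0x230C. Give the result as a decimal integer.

0x3CC3 = 11110011000011
→ << 3 (mod 2^14) → 10011000011000 = 9752
0xD4F = 00110101001111
→ ^ → 10101101010111 = 11095
0x230C = 10001100001100
→ ^ → 00100001011011 = 2139

2139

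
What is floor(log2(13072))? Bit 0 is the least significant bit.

13

13072 = 11001100010000
The topmost 1 is at position 13 (since 2^13 = 8192 ≤ 13072 < 16384).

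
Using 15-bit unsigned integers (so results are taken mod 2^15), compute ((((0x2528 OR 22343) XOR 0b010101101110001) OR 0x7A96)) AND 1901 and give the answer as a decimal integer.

0x2528 = 010010100101000
22343 = 101011101000111
→ OR → 111011101101111 = 30575
0b010101101110001 = 010101101110001
→ XOR → 101110000011110 = 23582
0x7A96 = 111101010010110
→ OR → 111111010011110 = 32414
1901 = 000011101101101
→ AND → 000011000001100 = 1548

1548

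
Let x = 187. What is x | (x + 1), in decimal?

x = 10111011 = 187
x + 1 = 10111100
OR    = 10111111 = 191
(x | (x + 1) sets the lowest cleared bit.)

191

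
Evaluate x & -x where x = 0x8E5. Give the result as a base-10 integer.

1

x = 100011100101 = 2277
-x (two's complement) = …011100011011
AND   = 000000000001 = 1
(x & -x isolates the lowest set bit of x.)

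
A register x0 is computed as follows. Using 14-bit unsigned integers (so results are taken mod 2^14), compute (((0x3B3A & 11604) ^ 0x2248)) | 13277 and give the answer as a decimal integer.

0x3B3A = 11101100111010
11604 = 10110101010100
→ & → 10100100010000 = 10512
0x2248 = 10001001001000
→ ^ → 00101101011000 = 2904
13277 = 11001111011101
→ | → 11101111011101 = 15325

15325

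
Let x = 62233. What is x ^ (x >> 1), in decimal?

x = 1111001100011001 = 62233
x>>1 = 0111100110001100
XOR  = 1000101010010101 = 35477
(x ^ (x >> 1) gives the standard binary-reflected Gray code of x.)

35477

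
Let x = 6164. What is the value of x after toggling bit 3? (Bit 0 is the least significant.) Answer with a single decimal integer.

6172

x = 1100000010100
bit 3 is currently 0; toggle it via x ^ (1 << 3) = x ^ 8
→ 1100000011100 = 6172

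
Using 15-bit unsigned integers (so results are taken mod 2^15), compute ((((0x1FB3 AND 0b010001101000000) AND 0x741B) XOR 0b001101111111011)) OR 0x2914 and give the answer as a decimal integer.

0x1FB3 = 001111110110011
0b010001101000000 = 010001101000000
→ AND → 000001100000000 = 768
0x741B = 111010000011011
→ AND → 000000000000000 = 0
0b001101111111011 = 001101111111011
→ XOR → 001101111111011 = 7163
0x2914 = 010100100010100
→ OR → 011101111111111 = 15359

15359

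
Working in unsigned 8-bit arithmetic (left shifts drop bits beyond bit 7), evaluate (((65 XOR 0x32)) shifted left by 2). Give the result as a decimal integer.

65 = 01000001
0x32 = 00110010
→ XOR → 01110011 = 115
→ shifted left by 2 (mod 2^8) → 11001100 = 204

204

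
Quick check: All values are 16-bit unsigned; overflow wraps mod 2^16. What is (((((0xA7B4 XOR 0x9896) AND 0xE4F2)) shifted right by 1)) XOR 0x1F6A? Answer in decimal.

0xA7B4 = 1010011110110100
0x9896 = 1001100010010110
→ XOR → 0011111100100010 = 16162
0xE4F2 = 1110010011110010
→ AND → 0010010000100010 = 9250
→ shifted right by 1 → 0001001000010001 = 4625
0x1F6A = 0001111101101010
→ XOR → 0000110101111011 = 3451

3451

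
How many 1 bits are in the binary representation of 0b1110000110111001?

n = 1110000110111001
Count the 1s: 1 + 1 + 1 + 1 + 1 + 1 + 1 + 1 + 1 = 9

9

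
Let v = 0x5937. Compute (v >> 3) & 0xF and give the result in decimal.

v = 101100100110111
Shift right by 3: 101100100110
Mask low 4 bits: 0110 = 6

6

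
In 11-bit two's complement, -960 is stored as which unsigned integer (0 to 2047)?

960 in 11 bits: 01111000000
Invert: 10000111111
Add 1:  10001000000 = 1088
(Check: 2^11 - 960 = 2048 - 960 = 1088.)

1088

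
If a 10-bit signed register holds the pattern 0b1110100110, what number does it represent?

pattern = 1110100110 (MSB is 1 ⇒ negative)
Invert: 0001011001, add 1 → 0001011010 = 90, so the value is -90.
(Equivalently: 934 - 2^10 = 934 - 1024 = -90.)

-90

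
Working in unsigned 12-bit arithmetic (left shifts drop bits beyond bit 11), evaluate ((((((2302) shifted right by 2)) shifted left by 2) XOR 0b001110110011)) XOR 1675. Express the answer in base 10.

2302 = 100011111110
→ shifted right by 2 → 001000111111 = 575
→ shifted left by 2 (mod 2^12) → 100011111100 = 2300
0b001110110011 = 001110110011
→ XOR → 101101001111 = 2895
1675 = 011010001011
→ XOR → 110111000100 = 3524

3524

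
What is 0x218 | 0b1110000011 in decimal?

0x218 = 1000011000
b = 1110000011
 OR → 1110011011 = 923

923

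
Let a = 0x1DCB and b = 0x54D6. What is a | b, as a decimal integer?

24031

0x1DCB = 001110111001011
0x54D6 = 101010011010110
 OR → 101110111011111 = 24031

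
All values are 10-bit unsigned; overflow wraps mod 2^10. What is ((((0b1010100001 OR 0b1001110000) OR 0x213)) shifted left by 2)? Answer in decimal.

972

0b1010100001 = 1010100001
0b1001110000 = 1001110000
→ OR → 1011110001 = 753
0x213 = 1000010011
→ OR → 1011110011 = 755
→ shifted left by 2 (mod 2^10) → 1111001100 = 972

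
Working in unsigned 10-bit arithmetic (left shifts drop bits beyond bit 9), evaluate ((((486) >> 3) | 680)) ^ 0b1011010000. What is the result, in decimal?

108

486 = 0111100110
→ >> 3 → 0000111100 = 60
680 = 1010101000
→ | → 1010111100 = 700
0b1011010000 = 1011010000
→ ^ → 0001101100 = 108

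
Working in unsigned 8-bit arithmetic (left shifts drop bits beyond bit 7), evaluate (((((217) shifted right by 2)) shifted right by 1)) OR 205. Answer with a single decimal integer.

223

217 = 11011001
→ shifted right by 2 → 00110110 = 54
→ shifted right by 1 → 00011011 = 27
205 = 11001101
→ OR → 11011111 = 223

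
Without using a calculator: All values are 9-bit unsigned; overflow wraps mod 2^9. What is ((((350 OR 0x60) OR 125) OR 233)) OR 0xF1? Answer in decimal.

350 = 101011110
0x60 = 001100000
→ OR → 101111110 = 382
125 = 001111101
→ OR → 101111111 = 383
233 = 011101001
→ OR → 111111111 = 511
0xF1 = 011110001
→ OR → 111111111 = 511

511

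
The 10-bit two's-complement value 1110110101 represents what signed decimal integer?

pattern = 1110110101 (MSB is 1 ⇒ negative)
Invert: 0001001010, add 1 → 0001001011 = 75, so the value is -75.
(Equivalently: 949 - 2^10 = 949 - 1024 = -75.)

-75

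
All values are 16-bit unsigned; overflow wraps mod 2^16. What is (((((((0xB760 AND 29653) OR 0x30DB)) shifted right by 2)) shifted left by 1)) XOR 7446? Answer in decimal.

1274

0xB760 = 1011011101100000
29653 = 0111001111010101
→ AND → 0011001101000000 = 13120
0x30DB = 0011000011011011
→ OR → 0011001111011011 = 13275
→ shifted right by 2 → 0000110011110110 = 3318
→ shifted left by 1 (mod 2^16) → 0001100111101100 = 6636
7446 = 0001110100010110
→ XOR → 0000010011111010 = 1274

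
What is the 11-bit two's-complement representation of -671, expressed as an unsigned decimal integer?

671 in 11 bits: 01010011111
Invert: 10101100000
Add 1:  10101100001 = 1377
(Check: 2^11 - 671 = 2048 - 671 = 1377.)

1377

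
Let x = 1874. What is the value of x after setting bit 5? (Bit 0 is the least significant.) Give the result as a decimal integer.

x = 11101010010
bit 5 is currently 0; set it via x | (1 << 5) = x | 32
→ 11101110010 = 1906

1906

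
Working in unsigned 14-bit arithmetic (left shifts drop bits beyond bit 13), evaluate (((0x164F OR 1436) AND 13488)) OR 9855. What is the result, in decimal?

0x164F = 01011001001111
1436 = 00010110011100
→ OR → 01011111011111 = 6111
13488 = 11010010110000
→ AND → 01010010010000 = 5264
9855 = 10011001111111
→ OR → 11011011111111 = 14079

14079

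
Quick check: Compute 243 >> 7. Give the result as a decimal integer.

243 = 11110011
shift right by 7 → 00000001 = 1
(equivalently, floor(243 / 128))

1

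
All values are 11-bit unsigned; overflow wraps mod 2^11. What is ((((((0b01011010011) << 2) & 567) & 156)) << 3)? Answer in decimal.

0b01011010011 = 01011010011
→ << 2 (mod 2^11) → 01101001100 = 844
567 = 01000110111
→ & → 01000000100 = 516
156 = 00010011100
→ & → 00000000100 = 4
→ << 3 (mod 2^11) → 00000100000 = 32

32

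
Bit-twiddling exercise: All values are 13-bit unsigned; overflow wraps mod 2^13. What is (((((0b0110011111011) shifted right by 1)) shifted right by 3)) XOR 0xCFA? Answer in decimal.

3125

0b0110011111011 = 0110011111011
→ shifted right by 1 → 0011001111101 = 1661
→ shifted right by 3 → 0000011001111 = 207
0xCFA = 0110011111010
→ XOR → 0110000110101 = 3125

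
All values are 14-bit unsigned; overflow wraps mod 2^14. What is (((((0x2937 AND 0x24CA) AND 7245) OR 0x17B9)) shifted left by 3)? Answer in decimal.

0x2937 = 10100100110111
0x24CA = 10010011001010
→ AND → 10000000000010 = 8194
7245 = 01110001001101
→ AND → 00000000000000 = 0
0x17B9 = 01011110111001
→ OR → 01011110111001 = 6073
→ shifted left by 3 (mod 2^14) → 11110111001000 = 15816

15816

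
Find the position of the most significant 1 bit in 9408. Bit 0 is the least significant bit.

9408 = 10010011000000
The topmost 1 is at position 13 (since 2^13 = 8192 ≤ 9408 < 16384).

13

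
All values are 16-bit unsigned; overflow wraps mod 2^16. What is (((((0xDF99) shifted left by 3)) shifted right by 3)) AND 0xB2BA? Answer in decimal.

0xDF99 = 1101111110011001
→ shifted left by 3 (mod 2^16) → 1111110011001000 = 64712
→ shifted right by 3 → 0001111110011001 = 8089
0xB2BA = 1011001010111010
→ AND → 0001001010011000 = 4760

4760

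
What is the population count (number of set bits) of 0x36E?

7

0x36E = 1101101110
Count the 1s: 1 + 1 + 1 + 1 + 1 + 1 + 1 = 7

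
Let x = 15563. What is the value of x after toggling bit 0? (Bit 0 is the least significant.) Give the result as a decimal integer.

x = 11110011001011
bit 0 is currently 1; toggle it via x ^ (1 << 0) = x ^ 1
→ 11110011001010 = 15562

15562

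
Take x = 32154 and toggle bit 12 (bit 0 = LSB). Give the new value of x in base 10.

x = 111110110011010
bit 12 is currently 1; toggle it via x ^ (1 << 12) = x ^ 4096
→ 110110110011010 = 28058

28058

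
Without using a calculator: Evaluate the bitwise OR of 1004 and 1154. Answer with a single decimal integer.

1004 = 01111101100
1154 = 10010000010
 OR → 11111101110 = 2030

2030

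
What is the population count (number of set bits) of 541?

5

541 = 1000011101
Count the 1s: 1 + 1 + 1 + 1 + 1 = 5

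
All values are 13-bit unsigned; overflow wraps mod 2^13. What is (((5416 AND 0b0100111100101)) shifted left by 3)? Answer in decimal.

2304

5416 = 1010100101000
0b0100111100101 = 0100111100101
→ AND → 0000100100000 = 288
→ shifted left by 3 (mod 2^13) → 0100100000000 = 2304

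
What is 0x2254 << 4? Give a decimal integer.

140608

0x2254 = 000010001001010100
shift left by 4 → 100010010101000000 = 140608
(equivalently, 8788 × 2^4 = 8788 × 16)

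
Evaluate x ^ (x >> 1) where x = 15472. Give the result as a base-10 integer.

8776

x = 11110001110000 = 15472
x>>1 = 01111000111000
XOR  = 10001001001000 = 8776
(x ^ (x >> 1) gives the standard binary-reflected Gray code of x.)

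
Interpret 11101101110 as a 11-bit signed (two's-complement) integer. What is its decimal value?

-146

pattern = 11101101110 (MSB is 1 ⇒ negative)
Invert: 00010010001, add 1 → 00010010010 = 146, so the value is -146.
(Equivalently: 1902 - 2^11 = 1902 - 2048 = -146.)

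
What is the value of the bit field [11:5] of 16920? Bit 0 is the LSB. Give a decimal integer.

v = 100001000011000
Shift right by 5: 1000010000
Mask low 7 bits: 0010000 = 16

16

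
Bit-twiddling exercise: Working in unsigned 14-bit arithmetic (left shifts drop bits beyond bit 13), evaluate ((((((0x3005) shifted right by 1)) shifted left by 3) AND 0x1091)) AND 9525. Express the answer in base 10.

16

0x3005 = 11000000000101
→ shifted right by 1 → 01100000000010 = 6146
→ shifted left by 3 (mod 2^14) → 00000000010000 = 16
0x1091 = 01000010010001
→ AND → 00000000010000 = 16
9525 = 10010100110101
→ AND → 00000000010000 = 16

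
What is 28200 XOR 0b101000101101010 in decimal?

16194

28200 = 110111000101000
b = 101000101101010
XOR → 011111101000010 = 16194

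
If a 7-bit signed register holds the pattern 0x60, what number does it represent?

-32

pattern = 1100000 (MSB is 1 ⇒ negative)
Invert: 0011111, add 1 → 0100000 = 32, so the value is -32.
(Equivalently: 96 - 2^7 = 96 - 128 = -32.)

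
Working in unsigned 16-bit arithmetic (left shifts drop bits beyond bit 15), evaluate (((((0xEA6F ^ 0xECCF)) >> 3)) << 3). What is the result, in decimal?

1696

0xEA6F = 1110101001101111
0xECCF = 1110110011001111
→ ^ → 0000011010100000 = 1696
→ >> 3 → 0000000011010100 = 212
→ << 3 (mod 2^16) → 0000011010100000 = 1696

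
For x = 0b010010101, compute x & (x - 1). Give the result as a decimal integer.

148

x = 10010101 = 149
x - 1 = 10010100
AND   = 10010100 = 148
(x & (x - 1) clears the lowest set bit of x.)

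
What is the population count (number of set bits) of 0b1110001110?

n = 1110001110
Count the 1s: 1 + 1 + 1 + 1 + 1 + 1 = 6

6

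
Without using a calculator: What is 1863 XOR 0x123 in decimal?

1636

1863 = 11101000111
0x123 = 00100100011
XOR → 11001100100 = 1636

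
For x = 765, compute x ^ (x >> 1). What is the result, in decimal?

899

x = 1011111101 = 765
x>>1 = 0101111110
XOR  = 1110000011 = 899
(x ^ (x >> 1) gives the standard binary-reflected Gray code of x.)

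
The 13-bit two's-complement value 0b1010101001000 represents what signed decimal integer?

pattern = 1010101001000 (MSB is 1 ⇒ negative)
Invert: 0101010110111, add 1 → 0101010111000 = 2744, so the value is -2744.
(Equivalently: 5448 - 2^13 = 5448 - 8192 = -2744.)

-2744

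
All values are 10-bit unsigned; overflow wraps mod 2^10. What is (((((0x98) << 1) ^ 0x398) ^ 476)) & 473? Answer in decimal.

336

0x98 = 0010011000
→ << 1 (mod 2^10) → 0100110000 = 304
0x398 = 1110011000
→ ^ → 1010101000 = 680
476 = 0111011100
→ ^ → 1101110100 = 884
473 = 0111011001
→ & → 0101010000 = 336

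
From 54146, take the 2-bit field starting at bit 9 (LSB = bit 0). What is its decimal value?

v = 1101001110000010
Shift right by 9: 1101001
Mask low 2 bits: 01 = 1

1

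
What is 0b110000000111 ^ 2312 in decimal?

a = 110000000111
2312 = 100100001000
XOR → 010100001111 = 1295

1295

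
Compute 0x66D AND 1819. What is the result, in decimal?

0x66D = 11001101101
1819 = 11100011011
AND → 11000001001 = 1545

1545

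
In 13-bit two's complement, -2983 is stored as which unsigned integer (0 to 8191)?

2983 in 13 bits: 0101110100111
Invert: 1010001011000
Add 1:  1010001011001 = 5209
(Check: 2^13 - 2983 = 8192 - 2983 = 5209.)

5209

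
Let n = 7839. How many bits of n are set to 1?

10

7839 = 1111010011111
Count the 1s: 1 + 1 + 1 + 1 + 1 + 1 + 1 + 1 + 1 + 1 = 10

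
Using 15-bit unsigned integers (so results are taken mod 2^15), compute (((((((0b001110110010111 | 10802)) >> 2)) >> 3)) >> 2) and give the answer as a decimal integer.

127

0b001110110010111 = 001110110010111
10802 = 010101000110010
→ | → 011111110110111 = 16311
→ >> 2 → 000111111101101 = 4077
→ >> 3 → 000000111111101 = 509
→ >> 2 → 000000001111111 = 127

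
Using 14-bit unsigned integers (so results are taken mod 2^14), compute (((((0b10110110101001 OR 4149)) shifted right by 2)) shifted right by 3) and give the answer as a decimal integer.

0b10110110101001 = 10110110101001
4149 = 01000000110101
→ OR → 11110110111101 = 15805
→ shifted right by 2 → 00111101101111 = 3951
→ shifted right by 3 → 00000111101101 = 493

493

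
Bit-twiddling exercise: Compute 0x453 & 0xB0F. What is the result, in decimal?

0x453 = 010001010011
0xB0F = 101100001111
AND → 000000000011 = 3

3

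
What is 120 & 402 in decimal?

16

120 = 001111000
402 = 110010010
AND → 000010000 = 16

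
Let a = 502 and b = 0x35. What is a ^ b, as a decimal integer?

502 = 111110110
0x35 = 000110101
XOR → 111000011 = 451

451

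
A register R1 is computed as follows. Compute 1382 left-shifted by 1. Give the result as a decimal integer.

1382 = 010101100110
shift left by 1 → 101011001100 = 2764
(equivalently, 1382 × 2^1 = 1382 × 2)

2764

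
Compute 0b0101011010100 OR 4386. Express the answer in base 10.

7158

a = 0101011010100
4386 = 1000100100010
 OR → 1101111110110 = 7158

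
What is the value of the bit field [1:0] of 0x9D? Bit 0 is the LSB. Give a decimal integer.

v = 0010011101
Shift right by 0: 0010011101
Mask low 2 bits: 01 = 1

1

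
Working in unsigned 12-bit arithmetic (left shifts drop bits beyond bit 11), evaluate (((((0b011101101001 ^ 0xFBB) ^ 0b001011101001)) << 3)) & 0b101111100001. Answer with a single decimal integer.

448

0b011101101001 = 011101101001
0xFBB = 111110111011
→ ^ → 100011010010 = 2258
0b001011101001 = 001011101001
→ ^ → 101000111011 = 2619
→ << 3 (mod 2^12) → 000111011000 = 472
0b101111100001 = 101111100001
→ & → 000111000000 = 448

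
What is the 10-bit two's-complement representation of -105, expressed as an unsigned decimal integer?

919

105 in 10 bits: 0001101001
Invert: 1110010110
Add 1:  1110010111 = 919
(Check: 2^10 - 105 = 1024 - 105 = 919.)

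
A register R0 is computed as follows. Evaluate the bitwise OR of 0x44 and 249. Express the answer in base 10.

253

0x44 = 01000100
249 = 11111001
 OR → 11111101 = 253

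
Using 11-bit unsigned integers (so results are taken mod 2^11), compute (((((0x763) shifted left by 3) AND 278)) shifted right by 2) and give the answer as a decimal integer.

68

0x763 = 11101100011
→ shifted left by 3 (mod 2^11) → 01100011000 = 792
278 = 00100010110
→ AND → 00100010000 = 272
→ shifted right by 2 → 00001000100 = 68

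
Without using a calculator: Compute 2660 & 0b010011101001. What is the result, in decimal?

2660 = 101001100100
b = 010011101001
AND → 000001100000 = 96

96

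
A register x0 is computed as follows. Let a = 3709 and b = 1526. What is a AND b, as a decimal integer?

1140

3709 = 111001111101
1526 = 010111110110
AND → 010001110100 = 1140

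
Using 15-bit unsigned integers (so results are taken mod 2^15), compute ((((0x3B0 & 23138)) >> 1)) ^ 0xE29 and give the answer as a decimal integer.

3897

0x3B0 = 000001110110000
23138 = 101101001100010
→ & → 000001000100000 = 544
→ >> 1 → 000000100010000 = 272
0xE29 = 000111000101001
→ ^ → 000111100111001 = 3897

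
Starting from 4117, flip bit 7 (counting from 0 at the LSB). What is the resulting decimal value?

4245

x = 01000000010101
bit 7 is currently 0; toggle it via x ^ (1 << 7) = x ^ 128
→ 01000010010101 = 4245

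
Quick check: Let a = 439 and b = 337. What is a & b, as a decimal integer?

273

439 = 110110111
337 = 101010001
AND → 100010001 = 273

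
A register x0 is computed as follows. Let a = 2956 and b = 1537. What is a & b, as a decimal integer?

2956 = 101110001100
1537 = 011000000001
AND → 001000000000 = 512

512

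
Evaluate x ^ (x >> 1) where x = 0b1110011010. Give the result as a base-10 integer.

x = 1110011010 = 922
x>>1 = 0111001101
XOR  = 1001010111 = 599
(x ^ (x >> 1) gives the standard binary-reflected Gray code of x.)

599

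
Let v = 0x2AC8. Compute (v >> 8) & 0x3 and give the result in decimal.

v = 10101011001000
Shift right by 8: 101010
Mask low 2 bits: 10 = 2

2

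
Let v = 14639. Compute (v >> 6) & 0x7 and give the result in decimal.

4

v = 11100100101111
Shift right by 6: 11100100
Mask low 3 bits: 100 = 4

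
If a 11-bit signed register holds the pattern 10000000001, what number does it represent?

-1023

pattern = 10000000001 (MSB is 1 ⇒ negative)
Invert: 01111111110, add 1 → 01111111111 = 1023, so the value is -1023.
(Equivalently: 1025 - 2^11 = 1025 - 2048 = -1023.)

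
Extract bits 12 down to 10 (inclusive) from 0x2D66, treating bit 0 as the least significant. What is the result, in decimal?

3

v = 10110101100110
Shift right by 10: 1011
Mask low 3 bits: 011 = 3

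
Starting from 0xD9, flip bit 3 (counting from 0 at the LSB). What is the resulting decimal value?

209

x = 11011001
bit 3 is currently 1; toggle it via x ^ (1 << 3) = x ^ 8
→ 11010001 = 209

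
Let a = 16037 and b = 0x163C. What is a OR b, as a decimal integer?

16061

16037 = 11111010100101
0x163C = 01011000111100
 OR → 11111010111101 = 16061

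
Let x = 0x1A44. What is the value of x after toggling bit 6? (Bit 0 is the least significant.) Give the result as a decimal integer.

6660

x = 1101001000100
bit 6 is currently 1; toggle it via x ^ (1 << 6) = x ^ 64
→ 1101000000100 = 6660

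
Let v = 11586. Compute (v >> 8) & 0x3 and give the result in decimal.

1

v = 10110101000010
Shift right by 8: 101101
Mask low 2 bits: 01 = 1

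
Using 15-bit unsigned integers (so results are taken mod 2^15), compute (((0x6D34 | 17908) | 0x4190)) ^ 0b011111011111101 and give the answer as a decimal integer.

0x6D34 = 110110100110100
17908 = 100010111110100
→ | → 110110111110100 = 28148
0x4190 = 100000110010000
→ | → 110110111110100 = 28148
0b011111011111101 = 011111011111101
→ ^ → 101001100001001 = 21257

21257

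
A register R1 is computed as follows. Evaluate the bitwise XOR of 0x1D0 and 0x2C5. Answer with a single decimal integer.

789

0x1D0 = 0111010000
0x2C5 = 1011000101
XOR → 1100010101 = 789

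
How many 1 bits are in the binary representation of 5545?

5545 = 1010110101001
Count the 1s: 1 + 1 + 1 + 1 + 1 + 1 + 1 = 7

7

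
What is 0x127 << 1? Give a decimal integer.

0x127 = 0100100111
shift left by 1 → 1001001110 = 590
(equivalently, 295 × 2^1 = 295 × 2)

590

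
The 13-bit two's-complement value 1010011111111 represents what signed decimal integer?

-2817

pattern = 1010011111111 (MSB is 1 ⇒ negative)
Invert: 0101100000000, add 1 → 0101100000001 = 2817, so the value is -2817.
(Equivalently: 5375 - 2^13 = 5375 - 8192 = -2817.)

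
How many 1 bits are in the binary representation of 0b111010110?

n = 111010110
Count the 1s: 1 + 1 + 1 + 1 + 1 + 1 = 6

6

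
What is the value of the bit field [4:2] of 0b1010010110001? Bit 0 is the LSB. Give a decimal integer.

4

v = 1010010110001
Shift right by 2: 10100101100
Mask low 3 bits: 100 = 4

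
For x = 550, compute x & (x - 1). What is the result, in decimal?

548

x = 1000100110 = 550
x - 1 = 1000100101
AND   = 1000100100 = 548
(x & (x - 1) clears the lowest set bit of x.)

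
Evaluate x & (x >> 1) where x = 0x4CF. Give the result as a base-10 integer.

x = 10011001111 = 1231
x>>1 = 01001100111
AND  = 00001000111 = 71
(x & (x >> 1) has a 1 wherever x has two consecutive 1 bits.)

71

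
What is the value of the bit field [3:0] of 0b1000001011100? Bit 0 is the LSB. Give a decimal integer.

12

v = 1000001011100
Shift right by 0: 1000001011100
Mask low 4 bits: 1100 = 12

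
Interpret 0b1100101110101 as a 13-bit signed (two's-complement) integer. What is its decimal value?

pattern = 1100101110101 (MSB is 1 ⇒ negative)
Invert: 0011010001010, add 1 → 0011010001011 = 1675, so the value is -1675.
(Equivalently: 6517 - 2^13 = 6517 - 8192 = -1675.)

-1675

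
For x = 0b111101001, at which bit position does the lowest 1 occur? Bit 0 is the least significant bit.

0

0b111101001 = 111101001
Trailing zeros: 0, so the lowest set bit is bit 0 (value 1).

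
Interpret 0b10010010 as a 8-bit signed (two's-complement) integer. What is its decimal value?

pattern = 10010010 (MSB is 1 ⇒ negative)
Invert: 01101101, add 1 → 01101110 = 110, so the value is -110.
(Equivalently: 146 - 2^8 = 146 - 256 = -110.)

-110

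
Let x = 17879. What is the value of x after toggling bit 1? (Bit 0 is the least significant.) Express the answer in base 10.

17877

x = 100010111010111
bit 1 is currently 1; toggle it via x ^ (1 << 1) = x ^ 2
→ 100010111010101 = 17877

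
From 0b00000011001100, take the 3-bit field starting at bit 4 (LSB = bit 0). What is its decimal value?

v = 00000011001100
Shift right by 4: 0000001100
Mask low 3 bits: 100 = 4

4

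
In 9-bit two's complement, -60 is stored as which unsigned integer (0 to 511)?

60 in 9 bits: 000111100
Invert: 111000011
Add 1:  111000100 = 452
(Check: 2^9 - 60 = 512 - 60 = 452.)

452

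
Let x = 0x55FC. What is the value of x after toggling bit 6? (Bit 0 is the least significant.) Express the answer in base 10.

21948

x = 0101010111111100
bit 6 is currently 1; toggle it via x ^ (1 << 6) = x ^ 64
→ 0101010110111100 = 21948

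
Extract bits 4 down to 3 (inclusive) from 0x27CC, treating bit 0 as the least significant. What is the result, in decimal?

1

v = 010011111001100
Shift right by 3: 010011111001
Mask low 2 bits: 01 = 1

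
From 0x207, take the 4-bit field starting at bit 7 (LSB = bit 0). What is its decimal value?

4

v = 01000000111
Shift right by 7: 0100
Mask low 4 bits: 0100 = 4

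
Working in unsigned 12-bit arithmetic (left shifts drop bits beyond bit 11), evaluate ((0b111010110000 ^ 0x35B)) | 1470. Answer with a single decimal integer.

0b111010110000 = 111010110000
0x35B = 001101011011
→ ^ → 110111101011 = 3563
1470 = 010110111110
→ | → 110111111111 = 3583

3583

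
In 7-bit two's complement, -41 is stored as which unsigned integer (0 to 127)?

41 in 7 bits: 0101001
Invert: 1010110
Add 1:  1010111 = 87
(Check: 2^7 - 41 = 128 - 41 = 87.)

87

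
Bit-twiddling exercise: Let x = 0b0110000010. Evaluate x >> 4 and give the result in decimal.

x = 110000010
shift right by 4 → 000011000 = 24
(equivalently, floor(386 / 16))

24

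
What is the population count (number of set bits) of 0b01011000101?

n = 1011000101
Count the 1s: 1 + 1 + 1 + 1 + 1 = 5

5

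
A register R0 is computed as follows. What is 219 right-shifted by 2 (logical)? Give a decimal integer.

54

219 = 11011011
shift right by 2 → 00110110 = 54
(equivalently, floor(219 / 4))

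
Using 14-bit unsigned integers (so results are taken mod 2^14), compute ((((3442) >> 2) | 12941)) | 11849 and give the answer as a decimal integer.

16349

3442 = 00110101110010
→ >> 2 → 00001101011100 = 860
12941 = 11001010001101
→ | → 11001111011101 = 13277
11849 = 10111001001001
→ | → 11111111011101 = 16349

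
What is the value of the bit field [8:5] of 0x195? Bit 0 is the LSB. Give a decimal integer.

12

v = 110010101
Shift right by 5: 1100
Mask low 4 bits: 1100 = 12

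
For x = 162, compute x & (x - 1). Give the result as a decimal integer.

x = 10100010 = 162
x - 1 = 10100001
AND   = 10100000 = 160
(x & (x - 1) clears the lowest set bit of x.)

160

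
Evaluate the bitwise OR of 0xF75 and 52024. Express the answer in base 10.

0xF75 = 0000111101110101
52024 = 1100101100111000
 OR → 1100111101111101 = 53117

53117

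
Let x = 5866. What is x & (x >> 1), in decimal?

608

x = 1011011101010 = 5866
x>>1 = 0101101110101
AND  = 0001001100000 = 608
(x & (x >> 1) has a 1 wherever x has two consecutive 1 bits.)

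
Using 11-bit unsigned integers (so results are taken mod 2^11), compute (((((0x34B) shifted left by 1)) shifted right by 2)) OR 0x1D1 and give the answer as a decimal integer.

501

0x34B = 01101001011
→ shifted left by 1 (mod 2^11) → 11010010110 = 1686
→ shifted right by 2 → 00110100101 = 421
0x1D1 = 00111010001
→ OR → 00111110101 = 501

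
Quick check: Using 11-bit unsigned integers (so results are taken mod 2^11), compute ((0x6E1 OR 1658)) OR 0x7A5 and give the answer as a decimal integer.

2047

0x6E1 = 11011100001
1658 = 11001111010
→ OR → 11011111011 = 1787
0x7A5 = 11110100101
→ OR → 11111111111 = 2047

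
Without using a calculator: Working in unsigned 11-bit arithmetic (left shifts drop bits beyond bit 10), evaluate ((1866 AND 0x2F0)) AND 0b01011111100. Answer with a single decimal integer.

1866 = 11101001010
0x2F0 = 01011110000
→ AND → 01001000000 = 576
0b01011111100 = 01011111100
→ AND → 01001000000 = 576

576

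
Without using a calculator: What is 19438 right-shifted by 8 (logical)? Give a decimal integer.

19438 = 100101111101110
shift right by 8 → 000000001001011 = 75
(equivalently, floor(19438 / 256))

75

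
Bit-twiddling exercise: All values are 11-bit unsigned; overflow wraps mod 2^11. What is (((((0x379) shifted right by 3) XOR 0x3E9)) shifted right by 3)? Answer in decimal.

0x379 = 01101111001
→ shifted right by 3 → 00001101111 = 111
0x3E9 = 01111101001
→ XOR → 01110000110 = 902
→ shifted right by 3 → 00001110000 = 112

112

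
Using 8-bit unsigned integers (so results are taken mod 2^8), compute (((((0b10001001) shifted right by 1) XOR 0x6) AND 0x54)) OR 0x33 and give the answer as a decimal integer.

115

0b10001001 = 10001001
→ shifted right by 1 → 01000100 = 68
0x6 = 00000110
→ XOR → 01000010 = 66
0x54 = 01010100
→ AND → 01000000 = 64
0x33 = 00110011
→ OR → 01110011 = 115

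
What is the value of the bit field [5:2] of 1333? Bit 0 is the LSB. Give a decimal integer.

13

v = 0010100110101
Shift right by 2: 00101001101
Mask low 4 bits: 1101 = 13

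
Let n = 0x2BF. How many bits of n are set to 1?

0x2BF = 1010111111
Count the 1s: 1 + 1 + 1 + 1 + 1 + 1 + 1 + 1 = 8

8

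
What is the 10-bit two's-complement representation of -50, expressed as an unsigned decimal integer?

974

50 in 10 bits: 0000110010
Invert: 1111001101
Add 1:  1111001110 = 974
(Check: 2^10 - 50 = 1024 - 50 = 974.)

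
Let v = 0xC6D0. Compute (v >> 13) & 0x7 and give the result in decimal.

v = 1100011011010000
Shift right by 13: 110
Mask low 3 bits: 110 = 6

6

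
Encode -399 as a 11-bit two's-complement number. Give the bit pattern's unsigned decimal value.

1649

399 in 11 bits: 00110001111
Invert: 11001110000
Add 1:  11001110001 = 1649
(Check: 2^11 - 399 = 2048 - 399 = 1649.)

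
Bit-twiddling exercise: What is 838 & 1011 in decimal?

834

838 = 1101000110
1011 = 1111110011
AND → 1101000010 = 834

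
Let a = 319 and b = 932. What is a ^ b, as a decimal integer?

319 = 0100111111
932 = 1110100100
XOR → 1010011011 = 667

667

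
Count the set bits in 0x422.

3

0x422 = 10000100010
Count the 1s: 1 + 1 + 1 = 3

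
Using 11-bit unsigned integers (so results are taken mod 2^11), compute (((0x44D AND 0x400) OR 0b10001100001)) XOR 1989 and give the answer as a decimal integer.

932

0x44D = 10001001101
0x400 = 10000000000
→ AND → 10000000000 = 1024
0b10001100001 = 10001100001
→ OR → 10001100001 = 1121
1989 = 11111000101
→ XOR → 01110100100 = 932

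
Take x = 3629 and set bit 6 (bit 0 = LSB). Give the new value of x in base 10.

x = 0111000101101
bit 6 is currently 0; set it via x | (1 << 6) = x | 64
→ 0111001101101 = 3693

3693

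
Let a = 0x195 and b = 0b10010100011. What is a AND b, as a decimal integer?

129

0x195 = 00110010101
b = 10010100011
AND → 00010000001 = 129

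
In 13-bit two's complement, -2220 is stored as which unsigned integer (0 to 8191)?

5972

2220 in 13 bits: 0100010101100
Invert: 1011101010011
Add 1:  1011101010100 = 5972
(Check: 2^13 - 2220 = 8192 - 2220 = 5972.)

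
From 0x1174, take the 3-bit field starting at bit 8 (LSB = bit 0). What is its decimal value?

v = 1000101110100
Shift right by 8: 10001
Mask low 3 bits: 001 = 1

1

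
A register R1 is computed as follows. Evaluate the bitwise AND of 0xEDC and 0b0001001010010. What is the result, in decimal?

592

0xEDC = 111011011100
b = 001001010010
AND → 001001010000 = 592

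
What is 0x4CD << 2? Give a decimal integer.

4916

0x4CD = 0010011001101
shift left by 2 → 1001100110100 = 4916
(equivalently, 1229 × 2^2 = 1229 × 4)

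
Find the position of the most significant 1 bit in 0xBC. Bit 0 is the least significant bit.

7

0xBC = 10111100
The topmost 1 is at position 7 (since 2^7 = 128 ≤ 188 < 256).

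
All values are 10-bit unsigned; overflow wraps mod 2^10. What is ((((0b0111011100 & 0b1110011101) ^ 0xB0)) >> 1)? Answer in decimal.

0b0111011100 = 0111011100
0b1110011101 = 1110011101
→ & → 0110011100 = 412
0xB0 = 0010110000
→ ^ → 0100101100 = 300
→ >> 1 → 0010010110 = 150

150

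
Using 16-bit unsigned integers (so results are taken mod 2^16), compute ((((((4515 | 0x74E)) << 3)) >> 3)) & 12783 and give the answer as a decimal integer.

4515 = 0001000110100011
0x74E = 0000011101001110
→ | → 0001011111101111 = 6127
→ << 3 (mod 2^16) → 1011111101111000 = 49016
→ >> 3 → 0001011111101111 = 6127
12783 = 0011000111101111
→ & → 0001000111101111 = 4591

4591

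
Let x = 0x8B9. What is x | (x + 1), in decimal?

2235

x = 100010111001 = 2233
x + 1 = 100010111010
OR    = 100010111011 = 2235
(x | (x + 1) sets the lowest cleared bit.)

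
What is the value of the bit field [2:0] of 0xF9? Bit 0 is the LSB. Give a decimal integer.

1

v = 11111001
Shift right by 0: 11111001
Mask low 3 bits: 001 = 1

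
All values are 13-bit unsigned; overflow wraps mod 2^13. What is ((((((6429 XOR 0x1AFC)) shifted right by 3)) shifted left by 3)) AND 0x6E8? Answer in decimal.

6429 = 1100100011101
0x1AFC = 1101011111100
→ XOR → 0001111100001 = 993
→ shifted right by 3 → 0000001111100 = 124
→ shifted left by 3 (mod 2^13) → 0001111100000 = 992
0x6E8 = 0011011101000
→ AND → 0001011100000 = 736

736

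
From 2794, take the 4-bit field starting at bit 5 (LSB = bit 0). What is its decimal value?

7

v = 101011101010
Shift right by 5: 1010111
Mask low 4 bits: 0111 = 7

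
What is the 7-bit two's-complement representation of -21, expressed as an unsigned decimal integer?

21 in 7 bits: 0010101
Invert: 1101010
Add 1:  1101011 = 107
(Check: 2^7 - 21 = 128 - 21 = 107.)

107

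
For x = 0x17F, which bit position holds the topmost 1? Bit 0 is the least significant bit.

0x17F = 101111111
The topmost 1 is at position 8 (since 2^8 = 256 ≤ 383 < 512).

8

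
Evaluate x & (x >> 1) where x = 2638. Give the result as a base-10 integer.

6

x = 101001001110 = 2638
x>>1 = 010100100111
AND  = 000000000110 = 6
(x & (x >> 1) has a 1 wherever x has two consecutive 1 bits.)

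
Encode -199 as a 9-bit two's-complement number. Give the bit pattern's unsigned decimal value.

199 in 9 bits: 011000111
Invert: 100111000
Add 1:  100111001 = 313
(Check: 2^9 - 199 = 512 - 199 = 313.)

313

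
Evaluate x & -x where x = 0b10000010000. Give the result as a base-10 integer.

16

x = 10000010000 = 1040
-x (two's complement) = …01111110000
AND   = 00000010000 = 16
(x & -x isolates the lowest set bit of x.)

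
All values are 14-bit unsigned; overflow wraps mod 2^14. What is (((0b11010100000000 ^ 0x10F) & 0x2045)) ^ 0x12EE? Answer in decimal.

0b11010100000000 = 11010100000000
0x10F = 00000100001111
→ ^ → 11010000001111 = 13327
0x2045 = 10000001000101
→ & → 10000000000101 = 8197
0x12EE = 01001011101110
→ ^ → 11001011101011 = 13035

13035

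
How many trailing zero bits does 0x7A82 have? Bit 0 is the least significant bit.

0x7A82 = 111101010000010
Trailing zeros: 1, so the lowest set bit is bit 1 (value 2).

1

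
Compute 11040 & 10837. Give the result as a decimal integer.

11040 = 10101100100000
10837 = 10101001010101
AND → 10101000000000 = 10752

10752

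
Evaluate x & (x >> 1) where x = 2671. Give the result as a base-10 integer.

x = 101001101111 = 2671
x>>1 = 010100110111
AND  = 000000100111 = 39
(x & (x >> 1) has a 1 wherever x has two consecutive 1 bits.)

39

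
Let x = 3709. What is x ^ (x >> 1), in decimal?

2371

x = 111001111101 = 3709
x>>1 = 011100111110
XOR  = 100101000011 = 2371
(x ^ (x >> 1) gives the standard binary-reflected Gray code of x.)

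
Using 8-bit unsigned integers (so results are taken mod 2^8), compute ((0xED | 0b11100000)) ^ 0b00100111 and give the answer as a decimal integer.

202

0xED = 11101101
0b11100000 = 11100000
→ | → 11101101 = 237
0b00100111 = 00100111
→ ^ → 11001010 = 202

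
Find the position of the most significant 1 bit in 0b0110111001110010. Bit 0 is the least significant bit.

14

0b0110111001110010 = 110111001110010
The topmost 1 is at position 14 (since 2^14 = 16384 ≤ 28274 < 32768).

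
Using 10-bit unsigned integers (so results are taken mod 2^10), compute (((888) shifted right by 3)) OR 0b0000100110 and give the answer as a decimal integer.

111

888 = 1101111000
→ shifted right by 3 → 0001101111 = 111
0b0000100110 = 0000100110
→ OR → 0001101111 = 111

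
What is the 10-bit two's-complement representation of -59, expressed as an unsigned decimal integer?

59 in 10 bits: 0000111011
Invert: 1111000100
Add 1:  1111000101 = 965
(Check: 2^10 - 59 = 1024 - 59 = 965.)

965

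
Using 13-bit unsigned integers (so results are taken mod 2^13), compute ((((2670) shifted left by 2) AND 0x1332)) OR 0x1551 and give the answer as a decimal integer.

5489

2670 = 0101001101110
→ shifted left by 2 (mod 2^13) → 0100110111000 = 2488
0x1332 = 1001100110010
→ AND → 0000100110000 = 304
0x1551 = 1010101010001
→ OR → 1010101110001 = 5489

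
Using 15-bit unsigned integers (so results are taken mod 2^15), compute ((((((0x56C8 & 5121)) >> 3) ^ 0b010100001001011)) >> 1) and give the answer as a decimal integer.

0x56C8 = 101011011001000
5121 = 001010000000001
→ & → 001010000000000 = 5120
→ >> 3 → 000001010000000 = 640
0b010100001001011 = 010100001001011
→ ^ → 010101011001011 = 10955
→ >> 1 → 001010101100101 = 5477

5477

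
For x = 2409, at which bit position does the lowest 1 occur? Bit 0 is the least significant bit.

2409 = 100101101001
Trailing zeros: 0, so the lowest set bit is bit 0 (value 1).

0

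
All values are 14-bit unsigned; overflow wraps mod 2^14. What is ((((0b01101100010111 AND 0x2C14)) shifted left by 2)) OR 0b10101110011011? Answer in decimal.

0b01101100010111 = 01101100010111
0x2C14 = 10110000010100
→ AND → 00100000010100 = 2068
→ shifted left by 2 (mod 2^14) → 10000001010000 = 8272
0b10101110011011 = 10101110011011
→ OR → 10101111011011 = 11227

11227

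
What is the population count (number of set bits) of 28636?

28636 = 110111111011100
Count the 1s: 1 + 1 + 1 + 1 + 1 + 1 + 1 + 1 + 1 + 1 + 1 = 11

11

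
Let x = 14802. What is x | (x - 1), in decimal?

x = 11100111010010 = 14802
x - 1 = 11100111010001
OR    = 11100111010011 = 14803
(x | (x - 1) sets all bits below the lowest set bit.)

14803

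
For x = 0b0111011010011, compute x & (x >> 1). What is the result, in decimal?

1601

x = 111011010011 = 3795
x>>1 = 011101101001
AND  = 011001000001 = 1601
(x & (x >> 1) has a 1 wherever x has two consecutive 1 bits.)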